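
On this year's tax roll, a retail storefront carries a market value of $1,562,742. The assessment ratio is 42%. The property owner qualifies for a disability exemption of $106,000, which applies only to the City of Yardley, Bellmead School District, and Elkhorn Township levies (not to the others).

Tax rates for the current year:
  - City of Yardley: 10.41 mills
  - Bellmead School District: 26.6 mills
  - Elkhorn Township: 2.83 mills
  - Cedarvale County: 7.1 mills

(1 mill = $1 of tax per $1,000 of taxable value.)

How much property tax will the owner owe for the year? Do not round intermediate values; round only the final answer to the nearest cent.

$26,586.11

Assessed value = $1,562,742 × 0.42 = $656,351.64
City of Yardley: ($656,351.64 − $106,000) × 0.01041 = $550,351.64 × 0.01041 = $5,729.1605724
Bellmead School District: ($656,351.64 − $106,000) × 0.0266 = $550,351.64 × 0.0266 = $14,639.353624
Elkhorn Township: ($656,351.64 − $106,000) × 0.00283 = $550,351.64 × 0.00283 = $1,557.4951412
Cedarvale County: $656,351.64 × 0.0071 = $4,660.096644
Total = $26,586.1059816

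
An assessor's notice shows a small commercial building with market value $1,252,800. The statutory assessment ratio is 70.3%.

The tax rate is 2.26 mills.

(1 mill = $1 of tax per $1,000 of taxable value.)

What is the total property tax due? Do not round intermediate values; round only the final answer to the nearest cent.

$1,990.42

Assessed value = $1,252,800 × 0.703 = $880,718.4
Tax = $880,718.4 × 0.00226 = $1,990.423584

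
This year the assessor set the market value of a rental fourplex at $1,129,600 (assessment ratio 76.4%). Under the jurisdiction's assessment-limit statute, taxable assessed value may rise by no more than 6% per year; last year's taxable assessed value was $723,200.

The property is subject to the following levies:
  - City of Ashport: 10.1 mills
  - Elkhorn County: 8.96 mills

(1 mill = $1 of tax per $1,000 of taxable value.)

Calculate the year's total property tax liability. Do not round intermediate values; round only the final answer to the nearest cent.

$14,611.24

Uncapped assessed value = $1,129,600 × 0.764 = $863,014.4
Cap limit = $723,200 × 1.06 = $766,592
Taxable assessed value = min($863,014.4, $766,592) = $766,592 (cap binds)
City of Ashport: $766,592 × 0.0101 = $7,742.5792
Elkhorn County: $766,592 × 0.00896 = $6,868.66432
Total = $14,611.24352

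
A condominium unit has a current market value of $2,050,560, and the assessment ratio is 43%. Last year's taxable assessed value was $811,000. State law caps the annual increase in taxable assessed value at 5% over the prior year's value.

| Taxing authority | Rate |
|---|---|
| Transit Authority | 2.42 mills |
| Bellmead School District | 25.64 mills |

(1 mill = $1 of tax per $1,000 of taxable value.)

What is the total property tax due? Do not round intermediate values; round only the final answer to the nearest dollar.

$23,894

Uncapped assessed value = $2,050,560 × 0.43 = $881,740.8
Cap limit = $811,000 × 1.05 = $851,550
Taxable assessed value = min($881,740.8, $851,550) = $851,550 (cap binds)
Transit Authority: $851,550 × 0.00242 = $2,060.751
Bellmead School District: $851,550 × 0.02564 = $21,833.742
Total = $23,894.493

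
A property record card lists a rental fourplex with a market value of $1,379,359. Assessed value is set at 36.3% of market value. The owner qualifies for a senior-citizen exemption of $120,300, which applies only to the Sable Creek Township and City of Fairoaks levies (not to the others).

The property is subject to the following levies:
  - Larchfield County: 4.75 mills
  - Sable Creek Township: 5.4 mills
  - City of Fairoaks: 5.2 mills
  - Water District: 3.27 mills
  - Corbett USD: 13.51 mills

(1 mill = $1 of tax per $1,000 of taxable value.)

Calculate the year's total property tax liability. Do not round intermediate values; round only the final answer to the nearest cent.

Assessed value = $1,379,359 × 0.363 = $500,707.317
Larchfield County: $500,707.317 × 0.00475 = $2,378.35975575
Sable Creek Township: ($500,707.317 − $120,300) × 0.0054 = $380,407.317 × 0.0054 = $2,054.1995118
City of Fairoaks: ($500,707.317 − $120,300) × 0.0052 = $380,407.317 × 0.0052 = $1,978.1180484
Water District: $500,707.317 × 0.00327 = $1,637.31292659
Corbett USD: $500,707.317 × 0.01351 = $6,764.55585267
Total = $14,812.54609521

$14,812.55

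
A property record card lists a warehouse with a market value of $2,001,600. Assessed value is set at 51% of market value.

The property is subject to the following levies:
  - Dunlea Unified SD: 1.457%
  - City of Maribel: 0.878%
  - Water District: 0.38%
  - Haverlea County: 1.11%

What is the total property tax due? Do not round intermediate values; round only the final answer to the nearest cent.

Assessed value = $2,001,600 × 0.51 = $1,020,816
Dunlea Unified SD: $1,020,816 × 0.01457 = $14,873.28912
City of Maribel: $1,020,816 × 0.00878 = $8,962.76448
Water District: $1,020,816 × 0.0038 = $3,879.1008
Haverlea County: $1,020,816 × 0.0111 = $11,331.0576
Total = $14,873.28912 + $8,962.76448 + $3,879.1008 + $11,331.0576 = $39,046.212

$39,046.21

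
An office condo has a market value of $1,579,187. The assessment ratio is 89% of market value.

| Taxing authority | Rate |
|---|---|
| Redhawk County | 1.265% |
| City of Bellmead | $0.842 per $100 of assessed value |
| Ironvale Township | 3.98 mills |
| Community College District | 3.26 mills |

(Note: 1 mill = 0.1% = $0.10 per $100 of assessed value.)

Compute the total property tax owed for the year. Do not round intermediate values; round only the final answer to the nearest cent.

Assessed value = $1,579,187 × 0.89 = $1,405,476.43
Redhawk County: $1,405,476.43 × 0.01265 = $17,779.2768395
City of Bellmead: $1,405,476.43 × 0.00842 = $11,834.1115406
Ironvale Township: $1,405,476.43 × 0.00398 = $5,593.7961914
Community College District: $1,405,476.43 × 0.00326 = $4,581.8531618
Total = $39,789.0377333

$39,789.04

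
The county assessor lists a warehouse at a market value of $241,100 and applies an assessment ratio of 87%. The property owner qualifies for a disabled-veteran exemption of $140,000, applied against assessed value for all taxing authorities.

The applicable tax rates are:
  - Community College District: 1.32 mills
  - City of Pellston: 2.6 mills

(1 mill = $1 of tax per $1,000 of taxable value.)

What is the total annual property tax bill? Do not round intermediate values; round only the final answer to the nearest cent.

Assessed value = $241,100 × 0.87 = $209,757
Taxable value = $209,757 − $140,000 = $69,757
Community College District: $69,757 × 0.00132 = $92.07924
City of Pellston: $69,757 × 0.0026 = $181.3682
Total = $92.07924 + $181.3682 = $273.44744

$273.45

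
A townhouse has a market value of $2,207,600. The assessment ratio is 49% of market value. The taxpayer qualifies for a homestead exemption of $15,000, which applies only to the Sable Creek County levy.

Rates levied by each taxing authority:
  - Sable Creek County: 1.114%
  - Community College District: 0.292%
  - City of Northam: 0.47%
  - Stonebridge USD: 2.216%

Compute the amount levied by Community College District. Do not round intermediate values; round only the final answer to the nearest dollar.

$3,159

Assessed value = $2,207,600 × 0.49 = $1,081,724
Community College District taxable value = $1,081,724 (exemption does not apply)
Community College District levy = $1,081,724 × 0.00292 = $3,158.63408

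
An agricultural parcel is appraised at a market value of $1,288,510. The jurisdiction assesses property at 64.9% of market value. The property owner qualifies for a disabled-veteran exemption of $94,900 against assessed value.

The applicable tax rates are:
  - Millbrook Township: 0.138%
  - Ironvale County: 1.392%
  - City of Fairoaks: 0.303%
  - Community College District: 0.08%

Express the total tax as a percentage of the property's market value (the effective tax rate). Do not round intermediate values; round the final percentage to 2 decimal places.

Assessed value = $1,288,510 × 0.649 = $836,242.99
Taxable value = $836,242.99 − $94,900 = $741,342.99
Millbrook Township: $741,342.99 × 0.00138 = $1,023.0533262
Ironvale County: $741,342.99 × 0.01392 = $10,319.4944208
City of Fairoaks: $741,342.99 × 0.00303 = $2,246.2692597
Community College District: $741,342.99 × 0.0008 = $593.074392
Total tax = $14,181.8913987
Effective rate = $14,181.8913987 ÷ $1,288,510 = 1.10% of market value

1.10%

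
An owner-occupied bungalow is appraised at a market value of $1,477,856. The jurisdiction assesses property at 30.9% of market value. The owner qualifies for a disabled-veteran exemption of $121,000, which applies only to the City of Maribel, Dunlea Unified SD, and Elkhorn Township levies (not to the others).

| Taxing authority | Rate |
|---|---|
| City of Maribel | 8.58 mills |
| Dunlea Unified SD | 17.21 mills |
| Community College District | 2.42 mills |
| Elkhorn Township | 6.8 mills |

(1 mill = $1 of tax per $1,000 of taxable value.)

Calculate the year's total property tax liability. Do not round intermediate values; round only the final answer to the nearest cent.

$12,044.19

Assessed value = $1,477,856 × 0.309 = $456,657.504
City of Maribel: ($456,657.504 − $121,000) × 0.00858 = $335,657.504 × 0.00858 = $2,879.94138432
Dunlea Unified SD: ($456,657.504 − $121,000) × 0.01721 = $335,657.504 × 0.01721 = $5,776.66564384
Community College District: $456,657.504 × 0.00242 = $1,105.11115968
Elkhorn Township: ($456,657.504 − $121,000) × 0.0068 = $335,657.504 × 0.0068 = $2,282.4710272
Total = $12,044.18921504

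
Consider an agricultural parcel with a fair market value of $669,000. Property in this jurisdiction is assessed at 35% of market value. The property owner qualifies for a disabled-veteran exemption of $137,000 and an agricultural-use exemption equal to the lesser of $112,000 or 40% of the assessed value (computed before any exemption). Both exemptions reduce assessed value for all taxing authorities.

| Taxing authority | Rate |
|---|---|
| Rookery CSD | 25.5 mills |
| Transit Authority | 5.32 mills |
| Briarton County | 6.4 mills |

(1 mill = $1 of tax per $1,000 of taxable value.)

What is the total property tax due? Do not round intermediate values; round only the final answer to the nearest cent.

$129.90

Assessed value = $669,000 × 0.35 = $234,150
Agricultural-use exemption = min($112,000, 40% × $234,150) = min($112,000, $93,660) = $93,660 (percentage binds)
Taxable value = $234,150 − $137,000 − $93,660 = $3,490
Rookery CSD: $3,490 × 0.0255 = $88.995
Transit Authority: $3,490 × 0.00532 = $18.5668
Briarton County: $3,490 × 0.0064 = $22.336
Total = $129.8978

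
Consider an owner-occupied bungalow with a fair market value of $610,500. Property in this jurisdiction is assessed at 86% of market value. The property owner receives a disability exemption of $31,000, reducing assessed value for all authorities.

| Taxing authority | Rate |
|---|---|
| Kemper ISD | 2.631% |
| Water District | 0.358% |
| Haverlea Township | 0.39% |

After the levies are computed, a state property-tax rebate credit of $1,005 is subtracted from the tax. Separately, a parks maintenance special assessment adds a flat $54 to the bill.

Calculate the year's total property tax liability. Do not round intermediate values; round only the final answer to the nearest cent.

Assessed value = $610,500 × 0.86 = $525,030
Taxable value = $525,030 − $31,000 = $494,030
Kemper ISD: $494,030 × 0.02631 = $12,997.9293
Water District: $494,030 × 0.00358 = $1,768.6274
Haverlea Township: $494,030 × 0.0039 = $1,926.717
Levies subtotal = $16,693.2737
After credit = $16,693.2737 − $1,005 = $15,688.2737
Total = $15,688.2737 + $54 = $15,742.2737

$15,742.27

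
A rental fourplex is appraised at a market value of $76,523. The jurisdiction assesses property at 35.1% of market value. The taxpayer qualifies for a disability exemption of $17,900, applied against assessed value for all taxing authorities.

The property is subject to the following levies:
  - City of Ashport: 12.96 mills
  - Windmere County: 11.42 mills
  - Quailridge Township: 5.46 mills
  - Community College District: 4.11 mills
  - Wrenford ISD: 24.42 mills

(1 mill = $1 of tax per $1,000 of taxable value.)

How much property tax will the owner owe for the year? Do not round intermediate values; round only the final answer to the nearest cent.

$522.97

Assessed value = $76,523 × 0.351 = $26,859.573
Taxable value = $26,859.573 − $17,900 = $8,959.573
City of Ashport: $8,959.573 × 0.01296 = $116.11606608
Windmere County: $8,959.573 × 0.01142 = $102.31832366
Quailridge Township: $8,959.573 × 0.00546 = $48.91926858
Community College District: $8,959.573 × 0.00411 = $36.82384503
Wrenford ISD: $8,959.573 × 0.02442 = $218.79277266
Total = $116.11606608 + $102.31832366 + $48.91926858 + $36.82384503 + $218.79277266 = $522.97027601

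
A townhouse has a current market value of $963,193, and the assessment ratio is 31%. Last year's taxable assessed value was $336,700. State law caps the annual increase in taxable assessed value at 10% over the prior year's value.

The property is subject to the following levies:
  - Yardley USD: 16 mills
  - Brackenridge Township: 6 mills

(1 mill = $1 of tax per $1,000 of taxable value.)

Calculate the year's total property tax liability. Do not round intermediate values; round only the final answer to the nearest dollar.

$6,569

Uncapped assessed value = $963,193 × 0.31 = $298,589.83
Cap limit = $336,700 × 1.1 = $370,370
Taxable assessed value = min($298,589.83, $370,370) = $298,589.83 (cap does not bind)
Yardley USD: $298,589.83 × 0.016 = $4,777.43728
Brackenridge Township: $298,589.83 × 0.006 = $1,791.53898
Total = $6,568.97626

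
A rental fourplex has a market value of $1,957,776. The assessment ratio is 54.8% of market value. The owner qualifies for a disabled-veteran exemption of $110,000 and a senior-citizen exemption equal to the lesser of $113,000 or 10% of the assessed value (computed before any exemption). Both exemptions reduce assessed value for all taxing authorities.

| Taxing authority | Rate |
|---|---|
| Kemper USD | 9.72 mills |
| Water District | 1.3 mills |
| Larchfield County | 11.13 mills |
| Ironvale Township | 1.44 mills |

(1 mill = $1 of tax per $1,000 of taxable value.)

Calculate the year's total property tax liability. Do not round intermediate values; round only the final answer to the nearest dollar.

Assessed value = $1,957,776 × 0.548 = $1,072,861.248
Senior-citizen exemption = min($113,000, 10% × $1,072,861.248) = min($113,000, $107,286.1248) = $107,286.1248 (percentage binds)
Taxable value = $1,072,861.248 − $110,000 − $107,286.1248 = $855,575.1232
Kemper USD: $855,575.1232 × 0.00972 = $8,316.190197504
Water District: $855,575.1232 × 0.0013 = $1,112.24766016
Larchfield County: $855,575.1232 × 0.01113 = $9,522.551121216
Ironvale Township: $855,575.1232 × 0.00144 = $1,232.028177408
Total = $20,183.017156288

$20,183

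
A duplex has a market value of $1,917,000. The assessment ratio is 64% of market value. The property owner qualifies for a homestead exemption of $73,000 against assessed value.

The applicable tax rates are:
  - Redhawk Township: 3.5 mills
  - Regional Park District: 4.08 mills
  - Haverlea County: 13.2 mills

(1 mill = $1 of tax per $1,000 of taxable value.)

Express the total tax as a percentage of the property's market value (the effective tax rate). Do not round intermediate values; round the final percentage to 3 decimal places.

1.251%

Assessed value = $1,917,000 × 0.64 = $1,226,880
Taxable value = $1,226,880 − $73,000 = $1,153,880
Redhawk Township: $1,153,880 × 0.0035 = $4,038.58
Regional Park District: $1,153,880 × 0.00408 = $4,707.8304
Haverlea County: $1,153,880 × 0.0132 = $15,231.216
Total tax = $23,977.6264
Effective rate = $23,977.6264 ÷ $1,917,000 = 1.251% of market value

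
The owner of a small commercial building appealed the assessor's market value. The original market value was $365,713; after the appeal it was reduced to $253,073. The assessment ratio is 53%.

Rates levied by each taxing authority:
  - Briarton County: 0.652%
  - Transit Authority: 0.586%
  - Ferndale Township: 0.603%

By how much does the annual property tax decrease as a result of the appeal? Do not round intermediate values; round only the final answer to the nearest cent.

$1,099.06

Old assessed value = $365,713 × 0.53 = $193,827.89
New assessed value = $253,073 × 0.53 = $134,128.69
Combined rate = 0.00652 + 0.00586 + 0.00603 = 0.01841
Old tax = $193,827.89 × 0.01841 = $3,568.3714549
New tax = $134,128.69 × 0.01841 = $2,469.3091829
Reduction = $3,568.3714549 − $2,469.3091829 = $1,099.062272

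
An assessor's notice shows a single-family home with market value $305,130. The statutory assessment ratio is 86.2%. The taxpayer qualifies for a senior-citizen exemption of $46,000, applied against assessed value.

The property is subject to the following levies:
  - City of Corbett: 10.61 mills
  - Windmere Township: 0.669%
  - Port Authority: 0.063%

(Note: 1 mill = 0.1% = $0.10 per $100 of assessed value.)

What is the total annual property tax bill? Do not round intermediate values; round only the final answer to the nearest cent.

$3,891.21

Assessed value = $305,130 × 0.862 = $263,022.06
Taxable value = $263,022.06 − $46,000 = $217,022.06
City of Corbett: $217,022.06 × 0.01061 = $2,302.6040566
Windmere Township: $217,022.06 × 0.00669 = $1,451.8775814
Port Authority: $217,022.06 × 0.00063 = $136.7238978
Total = $3,891.2055358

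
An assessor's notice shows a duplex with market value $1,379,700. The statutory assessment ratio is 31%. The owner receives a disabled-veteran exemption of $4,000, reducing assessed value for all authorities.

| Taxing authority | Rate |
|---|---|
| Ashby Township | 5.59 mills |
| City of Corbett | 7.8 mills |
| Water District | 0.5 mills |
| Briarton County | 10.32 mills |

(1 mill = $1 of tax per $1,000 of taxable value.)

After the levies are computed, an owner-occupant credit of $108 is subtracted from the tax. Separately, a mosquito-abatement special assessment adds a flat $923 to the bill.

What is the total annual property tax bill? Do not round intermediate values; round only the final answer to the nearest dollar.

Assessed value = $1,379,700 × 0.31 = $427,707
Taxable value = $427,707 − $4,000 = $423,707
Ashby Township: $423,707 × 0.00559 = $2,368.52213
City of Corbett: $423,707 × 0.0078 = $3,304.9146
Water District: $423,707 × 0.0005 = $211.8535
Briarton County: $423,707 × 0.01032 = $4,372.65624
Levies subtotal = $10,257.94647
After credit = $10,257.94647 − $108 = $10,149.94647
Total = $10,149.94647 + $923 = $11,072.94647

$11,073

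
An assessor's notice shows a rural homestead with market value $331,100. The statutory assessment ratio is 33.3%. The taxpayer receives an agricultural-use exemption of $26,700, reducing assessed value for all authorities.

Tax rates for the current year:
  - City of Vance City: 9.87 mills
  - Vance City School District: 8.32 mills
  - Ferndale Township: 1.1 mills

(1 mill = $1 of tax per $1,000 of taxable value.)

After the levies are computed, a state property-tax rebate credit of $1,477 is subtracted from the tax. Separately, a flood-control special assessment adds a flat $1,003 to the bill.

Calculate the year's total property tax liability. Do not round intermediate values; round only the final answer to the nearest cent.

$1,137.80

Assessed value = $331,100 × 0.333 = $110,256.3
Taxable value = $110,256.3 − $26,700 = $83,556.3
City of Vance City: $83,556.3 × 0.00987 = $824.700681
Vance City School District: $83,556.3 × 0.00832 = $695.188416
Ferndale Township: $83,556.3 × 0.0011 = $91.91193
Levies subtotal = $1,611.801027
After credit = $1,611.801027 − $1,477 = $134.801027
Total = $134.801027 + $1,003 = $1,137.801027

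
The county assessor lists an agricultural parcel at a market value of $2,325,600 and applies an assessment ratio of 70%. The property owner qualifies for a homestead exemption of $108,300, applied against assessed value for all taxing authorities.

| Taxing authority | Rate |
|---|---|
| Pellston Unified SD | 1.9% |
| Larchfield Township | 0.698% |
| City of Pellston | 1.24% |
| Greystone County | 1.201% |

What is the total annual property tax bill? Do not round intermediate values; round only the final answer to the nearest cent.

$76,573.65

Assessed value = $2,325,600 × 0.7 = $1,627,920
Taxable value = $1,627,920 − $108,300 = $1,519,620
Pellston Unified SD: $1,519,620 × 0.019 = $28,872.78
Larchfield Township: $1,519,620 × 0.00698 = $10,606.9476
City of Pellston: $1,519,620 × 0.0124 = $18,843.288
Greystone County: $1,519,620 × 0.01201 = $18,250.6362
Total = $28,872.78 + $10,606.9476 + $18,843.288 + $18,250.6362 = $76,573.6518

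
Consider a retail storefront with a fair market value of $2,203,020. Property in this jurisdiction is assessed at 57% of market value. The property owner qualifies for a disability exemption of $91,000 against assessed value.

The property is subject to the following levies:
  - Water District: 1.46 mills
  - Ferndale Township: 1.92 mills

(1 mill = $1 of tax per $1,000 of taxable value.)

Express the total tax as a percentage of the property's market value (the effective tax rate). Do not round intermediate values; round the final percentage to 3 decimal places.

0.179%

Assessed value = $2,203,020 × 0.57 = $1,255,721.4
Taxable value = $1,255,721.4 − $91,000 = $1,164,721.4
Water District: $1,164,721.4 × 0.00146 = $1,700.493244
Ferndale Township: $1,164,721.4 × 0.00192 = $2,236.265088
Total tax = $3,936.758332
Effective rate = $3,936.758332 ÷ $2,203,020 = 0.179% of market value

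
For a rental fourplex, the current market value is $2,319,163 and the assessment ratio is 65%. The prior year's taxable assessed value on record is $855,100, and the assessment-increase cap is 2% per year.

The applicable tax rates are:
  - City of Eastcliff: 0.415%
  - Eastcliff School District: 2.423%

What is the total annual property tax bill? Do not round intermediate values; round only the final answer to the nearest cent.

$24,753.09

Uncapped assessed value = $2,319,163 × 0.65 = $1,507,455.95
Cap limit = $855,100 × 1.02 = $872,202
Taxable assessed value = min($1,507,455.95, $872,202) = $872,202 (cap binds)
City of Eastcliff: $872,202 × 0.00415 = $3,619.6383
Eastcliff School District: $872,202 × 0.02423 = $21,133.45446
Total = $24,753.09276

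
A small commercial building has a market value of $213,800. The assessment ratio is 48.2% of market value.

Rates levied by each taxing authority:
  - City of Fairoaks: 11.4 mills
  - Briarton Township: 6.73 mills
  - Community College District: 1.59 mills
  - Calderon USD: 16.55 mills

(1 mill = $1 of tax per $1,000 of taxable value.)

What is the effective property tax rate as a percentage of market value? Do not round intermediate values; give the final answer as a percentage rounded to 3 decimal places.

1.748%

Assessed value = $213,800 × 0.482 = $103,051.6
City of Fairoaks: $103,051.6 × 0.0114 = $1,174.78824
Briarton Township: $103,051.6 × 0.00673 = $693.537268
Community College District: $103,051.6 × 0.00159 = $163.852044
Calderon USD: $103,051.6 × 0.01655 = $1,705.50398
Total tax = $3,737.681532
Effective rate = $3,737.681532 ÷ $213,800 = 1.748% of market value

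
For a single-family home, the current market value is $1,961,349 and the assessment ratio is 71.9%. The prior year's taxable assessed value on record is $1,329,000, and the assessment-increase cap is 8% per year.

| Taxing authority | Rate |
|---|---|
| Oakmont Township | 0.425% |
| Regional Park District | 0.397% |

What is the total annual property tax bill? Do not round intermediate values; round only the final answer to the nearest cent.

$11,591.93

Uncapped assessed value = $1,961,349 × 0.719 = $1,410,209.931
Cap limit = $1,329,000 × 1.08 = $1,435,320
Taxable assessed value = min($1,410,209.931, $1,435,320) = $1,410,209.931 (cap does not bind)
Oakmont Township: $1,410,209.931 × 0.00425 = $5,993.39220675
Regional Park District: $1,410,209.931 × 0.00397 = $5,598.53342607
Total = $11,591.92563282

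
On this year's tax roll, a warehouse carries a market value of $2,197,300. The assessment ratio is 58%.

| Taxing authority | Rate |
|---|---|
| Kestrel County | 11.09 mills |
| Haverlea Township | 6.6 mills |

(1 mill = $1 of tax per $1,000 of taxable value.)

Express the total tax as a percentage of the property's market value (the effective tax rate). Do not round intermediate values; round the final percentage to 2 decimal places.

Assessed value = $2,197,300 × 0.58 = $1,274,434
Kestrel County: $1,274,434 × 0.01109 = $14,133.47306
Haverlea Township: $1,274,434 × 0.0066 = $8,411.2644
Total tax = $22,544.73746
Effective rate = $22,544.73746 ÷ $2,197,300 = 1.03% of market value

1.03%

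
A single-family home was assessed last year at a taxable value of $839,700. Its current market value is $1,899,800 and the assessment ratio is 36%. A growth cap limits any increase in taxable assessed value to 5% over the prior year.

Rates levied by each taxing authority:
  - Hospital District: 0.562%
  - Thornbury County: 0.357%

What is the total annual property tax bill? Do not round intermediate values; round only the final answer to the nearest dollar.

$6,285

Uncapped assessed value = $1,899,800 × 0.36 = $683,928
Cap limit = $839,700 × 1.05 = $881,685
Taxable assessed value = min($683,928, $881,685) = $683,928 (cap does not bind)
Hospital District: $683,928 × 0.00562 = $3,843.67536
Thornbury County: $683,928 × 0.00357 = $2,441.62296
Total = $6,285.29832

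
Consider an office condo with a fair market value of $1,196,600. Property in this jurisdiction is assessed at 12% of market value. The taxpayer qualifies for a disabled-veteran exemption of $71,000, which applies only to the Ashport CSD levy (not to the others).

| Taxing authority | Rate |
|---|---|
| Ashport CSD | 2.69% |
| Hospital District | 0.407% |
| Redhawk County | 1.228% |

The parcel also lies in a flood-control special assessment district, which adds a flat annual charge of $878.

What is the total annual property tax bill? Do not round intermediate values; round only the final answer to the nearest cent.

$5,178.45

Assessed value = $1,196,600 × 0.12 = $143,592
Ashport CSD: ($143,592 − $71,000) × 0.0269 = $72,592 × 0.0269 = $1,952.7248
Hospital District: $143,592 × 0.00407 = $584.41944
Redhawk County: $143,592 × 0.01228 = $1,763.30976
Levies subtotal = $4,300.454
Total = $4,300.454 + $878 = $5,178.454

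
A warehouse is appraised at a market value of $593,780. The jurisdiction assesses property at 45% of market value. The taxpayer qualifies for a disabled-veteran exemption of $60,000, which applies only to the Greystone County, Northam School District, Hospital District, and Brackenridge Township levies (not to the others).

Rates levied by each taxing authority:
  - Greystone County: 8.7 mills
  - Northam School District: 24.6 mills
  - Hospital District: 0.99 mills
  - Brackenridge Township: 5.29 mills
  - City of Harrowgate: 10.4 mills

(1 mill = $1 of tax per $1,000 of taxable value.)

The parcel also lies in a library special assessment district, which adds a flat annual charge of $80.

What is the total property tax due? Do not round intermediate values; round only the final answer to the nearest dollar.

$11,060

Assessed value = $593,780 × 0.45 = $267,201
Greystone County: ($267,201 − $60,000) × 0.0087 = $207,201 × 0.0087 = $1,802.6487
Northam School District: ($267,201 − $60,000) × 0.0246 = $207,201 × 0.0246 = $5,097.1446
Hospital District: ($267,201 − $60,000) × 0.00099 = $207,201 × 0.00099 = $205.12899
Brackenridge Township: ($267,201 − $60,000) × 0.00529 = $207,201 × 0.00529 = $1,096.09329
City of Harrowgate: $267,201 × 0.0104 = $2,778.8904
Levies subtotal = $10,979.90598
Total = $10,979.90598 + $80 = $11,059.90598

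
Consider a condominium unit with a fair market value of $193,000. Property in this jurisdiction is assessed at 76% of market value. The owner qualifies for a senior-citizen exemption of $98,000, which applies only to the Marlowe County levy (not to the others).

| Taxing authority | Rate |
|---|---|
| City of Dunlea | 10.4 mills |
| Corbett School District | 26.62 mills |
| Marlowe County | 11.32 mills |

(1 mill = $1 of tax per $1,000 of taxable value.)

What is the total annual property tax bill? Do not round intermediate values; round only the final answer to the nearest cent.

$5,981.15

Assessed value = $193,000 × 0.76 = $146,680
City of Dunlea: $146,680 × 0.0104 = $1,525.472
Corbett School District: $146,680 × 0.02662 = $3,904.6216
Marlowe County: ($146,680 − $98,000) × 0.01132 = $48,680 × 0.01132 = $551.0576
Total = $5,981.1512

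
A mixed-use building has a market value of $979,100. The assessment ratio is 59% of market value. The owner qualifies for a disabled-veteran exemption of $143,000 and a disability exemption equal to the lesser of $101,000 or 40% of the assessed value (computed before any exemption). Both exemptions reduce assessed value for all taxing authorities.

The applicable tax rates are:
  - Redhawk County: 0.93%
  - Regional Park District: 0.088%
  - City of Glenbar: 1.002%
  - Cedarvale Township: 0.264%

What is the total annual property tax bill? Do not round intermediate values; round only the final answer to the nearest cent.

Assessed value = $979,100 × 0.59 = $577,669
Disability exemption = min($101,000, 40% × $577,669) = min($101,000, $231,067.6) = $101,000 (dollar cap binds)
Taxable value = $577,669 − $143,000 − $101,000 = $333,669
Redhawk County: $333,669 × 0.0093 = $3,103.1217
Regional Park District: $333,669 × 0.00088 = $293.62872
City of Glenbar: $333,669 × 0.01002 = $3,343.36338
Cedarvale Township: $333,669 × 0.00264 = $880.88616
Total = $7,620.99996

$7,621.00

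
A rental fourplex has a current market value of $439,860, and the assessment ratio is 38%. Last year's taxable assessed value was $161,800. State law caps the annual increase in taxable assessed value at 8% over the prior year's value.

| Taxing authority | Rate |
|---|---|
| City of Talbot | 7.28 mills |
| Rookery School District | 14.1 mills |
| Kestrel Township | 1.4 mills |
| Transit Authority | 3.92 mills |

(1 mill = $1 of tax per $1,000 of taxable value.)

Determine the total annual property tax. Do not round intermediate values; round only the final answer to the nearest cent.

Uncapped assessed value = $439,860 × 0.38 = $167,146.8
Cap limit = $161,800 × 1.08 = $174,744
Taxable assessed value = min($167,146.8, $174,744) = $167,146.8 (cap does not bind)
City of Talbot: $167,146.8 × 0.00728 = $1,216.828704
Rookery School District: $167,146.8 × 0.0141 = $2,356.76988
Kestrel Township: $167,146.8 × 0.0014 = $234.00552
Transit Authority: $167,146.8 × 0.00392 = $655.215456
Total = $4,462.81956

$4,462.82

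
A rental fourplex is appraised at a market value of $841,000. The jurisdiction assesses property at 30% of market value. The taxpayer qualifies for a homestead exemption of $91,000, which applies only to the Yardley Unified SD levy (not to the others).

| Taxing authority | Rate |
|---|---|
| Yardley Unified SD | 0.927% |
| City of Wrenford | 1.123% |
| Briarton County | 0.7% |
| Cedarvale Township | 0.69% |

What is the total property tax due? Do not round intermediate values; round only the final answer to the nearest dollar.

Assessed value = $841,000 × 0.3 = $252,300
Yardley Unified SD: ($252,300 − $91,000) × 0.00927 = $161,300 × 0.00927 = $1,495.251
City of Wrenford: $252,300 × 0.01123 = $2,833.329
Briarton County: $252,300 × 0.007 = $1,766.1
Cedarvale Township: $252,300 × 0.0069 = $1,740.87
Total = $7,835.55

$7,836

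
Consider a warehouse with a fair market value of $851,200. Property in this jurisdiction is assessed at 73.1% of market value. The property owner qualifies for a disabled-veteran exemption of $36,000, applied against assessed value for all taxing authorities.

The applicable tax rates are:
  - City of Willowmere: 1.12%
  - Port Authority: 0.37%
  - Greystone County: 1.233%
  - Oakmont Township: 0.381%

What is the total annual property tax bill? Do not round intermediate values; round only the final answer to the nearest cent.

Assessed value = $851,200 × 0.731 = $622,227.2
Taxable value = $622,227.2 − $36,000 = $586,227.2
City of Willowmere: $586,227.2 × 0.0112 = $6,565.74464
Port Authority: $586,227.2 × 0.0037 = $2,169.04064
Greystone County: $586,227.2 × 0.01233 = $7,228.181376
Oakmont Township: $586,227.2 × 0.00381 = $2,233.525632
Total = $6,565.74464 + $2,169.04064 + $7,228.181376 + $2,233.525632 = $18,196.492288

$18,196.49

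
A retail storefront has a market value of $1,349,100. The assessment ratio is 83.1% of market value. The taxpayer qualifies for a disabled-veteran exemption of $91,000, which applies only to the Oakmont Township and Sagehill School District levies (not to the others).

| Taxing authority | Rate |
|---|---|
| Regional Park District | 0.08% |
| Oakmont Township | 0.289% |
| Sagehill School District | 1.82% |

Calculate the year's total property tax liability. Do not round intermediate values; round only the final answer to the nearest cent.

$22,621.73

Assessed value = $1,349,100 × 0.831 = $1,121,102.1
Regional Park District: $1,121,102.1 × 0.0008 = $896.88168
Oakmont Township: ($1,121,102.1 − $91,000) × 0.00289 = $1,030,102.1 × 0.00289 = $2,976.995069
Sagehill School District: ($1,121,102.1 − $91,000) × 0.0182 = $1,030,102.1 × 0.0182 = $18,747.85822
Total = $22,621.734969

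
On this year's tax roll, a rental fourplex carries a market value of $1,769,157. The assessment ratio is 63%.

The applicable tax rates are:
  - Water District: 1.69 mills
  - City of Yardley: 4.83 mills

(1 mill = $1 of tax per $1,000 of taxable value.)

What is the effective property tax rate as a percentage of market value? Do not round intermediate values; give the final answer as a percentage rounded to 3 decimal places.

Assessed value = $1,769,157 × 0.63 = $1,114,568.91
Water District: $1,114,568.91 × 0.00169 = $1,883.6214579
City of Yardley: $1,114,568.91 × 0.00483 = $5,383.3678353
Total tax = $7,266.9892932
Effective rate = $7,266.9892932 ÷ $1,769,157 = 0.411% of market value

0.411%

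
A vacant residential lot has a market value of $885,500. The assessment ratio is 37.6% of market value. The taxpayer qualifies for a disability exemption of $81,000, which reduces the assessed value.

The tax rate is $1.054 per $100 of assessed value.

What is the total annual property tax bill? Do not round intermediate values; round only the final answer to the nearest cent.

$2,655.53

Assessed value = $885,500 × 0.376 = $332,948
Taxable value = $332,948 − $81,000 = $251,948
Tax = $251,948 × 0.01054 = $2,655.53192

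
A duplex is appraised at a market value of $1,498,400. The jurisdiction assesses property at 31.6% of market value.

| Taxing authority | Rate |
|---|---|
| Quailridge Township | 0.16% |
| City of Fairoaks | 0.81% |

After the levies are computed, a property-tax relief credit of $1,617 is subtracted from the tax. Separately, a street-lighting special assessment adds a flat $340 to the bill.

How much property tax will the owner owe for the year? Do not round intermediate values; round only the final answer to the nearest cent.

$3,315.90

Assessed value = $1,498,400 × 0.316 = $473,494.4
Quailridge Township: $473,494.4 × 0.0016 = $757.59104
City of Fairoaks: $473,494.4 × 0.0081 = $3,835.30464
Levies subtotal = $4,592.89568
After credit = $4,592.89568 − $1,617 = $2,975.89568
Total = $2,975.89568 + $340 = $3,315.89568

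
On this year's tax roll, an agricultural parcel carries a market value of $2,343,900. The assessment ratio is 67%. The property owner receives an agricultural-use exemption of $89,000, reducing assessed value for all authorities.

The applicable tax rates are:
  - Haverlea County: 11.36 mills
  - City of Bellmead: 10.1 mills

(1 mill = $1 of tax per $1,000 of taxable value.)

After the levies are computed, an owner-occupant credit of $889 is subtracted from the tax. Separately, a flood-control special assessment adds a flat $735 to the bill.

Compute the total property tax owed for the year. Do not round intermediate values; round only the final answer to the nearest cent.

Assessed value = $2,343,900 × 0.67 = $1,570,413
Taxable value = $1,570,413 − $89,000 = $1,481,413
Haverlea County: $1,481,413 × 0.01136 = $16,828.85168
City of Bellmead: $1,481,413 × 0.0101 = $14,962.2713
Levies subtotal = $31,791.12298
After credit = $31,791.12298 − $889 = $30,902.12298
Total = $30,902.12298 + $735 = $31,637.12298

$31,637.12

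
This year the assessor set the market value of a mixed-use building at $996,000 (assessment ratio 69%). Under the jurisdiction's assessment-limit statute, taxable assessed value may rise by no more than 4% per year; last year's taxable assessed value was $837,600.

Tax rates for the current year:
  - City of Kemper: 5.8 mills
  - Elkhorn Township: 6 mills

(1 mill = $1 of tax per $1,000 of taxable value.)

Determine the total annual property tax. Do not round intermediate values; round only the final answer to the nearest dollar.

$8,109

Uncapped assessed value = $996,000 × 0.69 = $687,240
Cap limit = $837,600 × 1.04 = $871,104
Taxable assessed value = min($687,240, $871,104) = $687,240 (cap does not bind)
City of Kemper: $687,240 × 0.0058 = $3,985.992
Elkhorn Township: $687,240 × 0.006 = $4,123.44
Total = $8,109.432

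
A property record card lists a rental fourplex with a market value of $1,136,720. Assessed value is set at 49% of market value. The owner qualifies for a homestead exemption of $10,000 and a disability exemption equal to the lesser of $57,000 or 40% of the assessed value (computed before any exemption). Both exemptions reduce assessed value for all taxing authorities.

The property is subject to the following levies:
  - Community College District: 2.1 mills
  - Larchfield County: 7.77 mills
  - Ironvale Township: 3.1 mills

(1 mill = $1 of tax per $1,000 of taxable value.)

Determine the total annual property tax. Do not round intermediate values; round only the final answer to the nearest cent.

Assessed value = $1,136,720 × 0.49 = $556,992.8
Disability exemption = min($57,000, 40% × $556,992.8) = min($57,000, $222,797.12) = $57,000 (dollar cap binds)
Taxable value = $556,992.8 − $10,000 − $57,000 = $489,992.8
Community College District: $489,992.8 × 0.0021 = $1,028.98488
Larchfield County: $489,992.8 × 0.00777 = $3,807.244056
Ironvale Township: $489,992.8 × 0.0031 = $1,518.97768
Total = $6,355.206616

$6,355.21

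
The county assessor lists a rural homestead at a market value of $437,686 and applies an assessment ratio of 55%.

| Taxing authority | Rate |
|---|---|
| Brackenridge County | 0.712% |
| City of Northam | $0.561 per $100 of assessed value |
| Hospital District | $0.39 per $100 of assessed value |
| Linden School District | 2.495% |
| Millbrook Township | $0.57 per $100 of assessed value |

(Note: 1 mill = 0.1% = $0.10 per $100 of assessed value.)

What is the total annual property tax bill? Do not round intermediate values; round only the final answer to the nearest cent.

Assessed value = $437,686 × 0.55 = $240,727.3
Brackenridge County: $240,727.3 × 0.00712 = $1,713.978376
City of Northam: $240,727.3 × 0.00561 = $1,350.480153
Hospital District: $240,727.3 × 0.0039 = $938.83647
Linden School District: $240,727.3 × 0.02495 = $6,006.146135
Millbrook Township: $240,727.3 × 0.0057 = $1,372.14561
Total = $11,381.586744

$11,381.59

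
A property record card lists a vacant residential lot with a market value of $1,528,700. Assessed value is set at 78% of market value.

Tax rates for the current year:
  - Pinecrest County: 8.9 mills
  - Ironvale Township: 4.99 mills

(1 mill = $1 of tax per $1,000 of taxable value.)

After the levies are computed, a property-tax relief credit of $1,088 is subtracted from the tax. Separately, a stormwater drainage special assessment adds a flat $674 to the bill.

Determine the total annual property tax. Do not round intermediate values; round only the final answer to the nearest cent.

Assessed value = $1,528,700 × 0.78 = $1,192,386
Pinecrest County: $1,192,386 × 0.0089 = $10,612.2354
Ironvale Township: $1,192,386 × 0.00499 = $5,950.00614
Levies subtotal = $16,562.24154
After credit = $16,562.24154 − $1,088 = $15,474.24154
Total = $15,474.24154 + $674 = $16,148.24154

$16,148.24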